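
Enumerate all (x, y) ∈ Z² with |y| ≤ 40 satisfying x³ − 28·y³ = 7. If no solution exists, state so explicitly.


The equation is x³ - 28y³ = 7. For fixed y, x³ = 28·y³ + 7, so a solution requires the RHS to be a perfect cube.
Strategy: iterate y from -40 to 40, compute RHS = 28·y³ + 7, and check whether it is a (positive or negative) perfect cube.
Check small values of y:
  y = 0: RHS = 7 is not a perfect cube.
  y = 1: RHS = 35 is not a perfect cube.
  y = -1: RHS = -21 is not a perfect cube.
  y = 2: RHS = 231 is not a perfect cube.
  y = -2: RHS = -217 is not a perfect cube.
  y = 3: RHS = 763 is not a perfect cube.
  y = -3: RHS = -749 is not a perfect cube.
Continuing the search up to |y| = 40 finds no solutions either.
No (x, y) in the scanned range satisfies the equation.

No integer solutions with |y| ≤ 40.


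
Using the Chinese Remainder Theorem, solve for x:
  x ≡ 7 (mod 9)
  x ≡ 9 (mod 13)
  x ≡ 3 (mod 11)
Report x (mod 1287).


Moduli 9, 13, 11 are pairwise coprime; by CRT there is a unique solution modulo M = 9 · 13 · 11 = 1287.
Solve pairwise, accumulating the modulus:
  Start with x ≡ 7 (mod 9).
  Combine with x ≡ 9 (mod 13): since gcd(9, 13) = 1, we get a unique residue mod 117.
    Write x = 7 + 9·t and substitute into x ≡ 9 (mod 13): 9·t ≡ 9 − 7 = 2 (mod 13).
    The inverse of 9 mod 13 is 3 (since 9·3 = 27 = 2·13 + 1), so t ≡ 3·2 = 6 ≡ 6 (mod 13).
    Then x = 7 + 9·6 = 61, valid modulo lcm(9, 13) = 117: x ≡ 61 (mod 117).
  Combine with x ≡ 3 (mod 11): since gcd(117, 11) = 1, we get a unique residue mod 1287.
    Write x = 61 + 117·t and substitute into x ≡ 3 (mod 11): 117·t ≡ 3 − 61 = -58 (mod 11).
    Reduce coefficients mod 11: 7·t ≡ 8 (mod 11).
    The inverse of 7 mod 11 is 8 (since 7·8 = 56 = 5·11 + 1), so t ≡ 8·8 = 64 ≡ 9 (mod 11).
    Then x = 61 + 117·9 = 1114, valid modulo lcm(117, 11) = 1287: x ≡ 1114 (mod 1287).
Verify: 1114 mod 9 = 7 ✓, 1114 mod 13 = 9 ✓, 1114 mod 11 = 3 ✓.

x ≡ 1114 (mod 1287).


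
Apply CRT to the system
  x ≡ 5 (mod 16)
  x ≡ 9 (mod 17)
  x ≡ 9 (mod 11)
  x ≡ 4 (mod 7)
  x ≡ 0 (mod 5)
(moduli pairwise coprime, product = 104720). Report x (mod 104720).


Product of moduli M = 16 · 17 · 11 · 7 · 5 = 104720.
Merge one congruence at a time:
  Start: x ≡ 5 (mod 16).
  Combine with x ≡ 9 (mod 17); new modulus lcm = 272.
    Write x = 5 + 16·t and substitute into x ≡ 9 (mod 17): 16·t ≡ 9 − 5 = 4 (mod 17).
    The inverse of 16 mod 17 is 16 (since 16·16 = 256 = 15·17 + 1), so t ≡ 16·4 = 64 ≡ 13 (mod 17).
    Then x = 5 + 16·13 = 213, valid modulo lcm(16, 17) = 272: x ≡ 213 (mod 272).
  Combine with x ≡ 9 (mod 11); new modulus lcm = 2992.
    Write x = 213 + 272·t and substitute into x ≡ 9 (mod 11): 272·t ≡ 9 − 213 = -204 (mod 11).
    Reduce coefficients mod 11: 8·t ≡ 5 (mod 11).
    The inverse of 8 mod 11 is 7 (since 8·7 = 56 = 5·11 + 1), so t ≡ 7·5 = 35 ≡ 2 (mod 11).
    Then x = 213 + 272·2 = 757, valid modulo lcm(272, 11) = 2992: x ≡ 757 (mod 2992).
  Combine with x ≡ 4 (mod 7); new modulus lcm = 20944.
    Write x = 757 + 2992·t and substitute into x ≡ 4 (mod 7): 2992·t ≡ 4 − 757 = -753 (mod 7).
    Reduce coefficients mod 7: 3·t ≡ 3 (mod 7).
    The inverse of 3 mod 7 is 5 (since 3·5 = 15 = 2·7 + 1), so t ≡ 5·3 = 15 ≡ 1 (mod 7).
    Then x = 757 + 2992·1 = 3749, valid modulo lcm(2992, 7) = 20944: x ≡ 3749 (mod 20944).
  Combine with x ≡ 0 (mod 5); new modulus lcm = 104720.
    Write x = 3749 + 20944·t and substitute into x ≡ 0 (mod 5): 20944·t ≡ 0 − 3749 = -3749 (mod 5).
    Reduce coefficients mod 5: 4·t ≡ 1 (mod 5).
    The inverse of 4 mod 5 is 4 (since 4·4 = 16 = 3·5 + 1), so t ≡ 4·1 = 4 ≡ 4 (mod 5).
    Then x = 3749 + 20944·4 = 87525, valid modulo lcm(20944, 5) = 104720: x ≡ 87525 (mod 104720).
Verify against each original: 87525 mod 16 = 5, 87525 mod 17 = 9, 87525 mod 11 = 9, 87525 mod 7 = 4, 87525 mod 5 = 0.

x ≡ 87525 (mod 104720).


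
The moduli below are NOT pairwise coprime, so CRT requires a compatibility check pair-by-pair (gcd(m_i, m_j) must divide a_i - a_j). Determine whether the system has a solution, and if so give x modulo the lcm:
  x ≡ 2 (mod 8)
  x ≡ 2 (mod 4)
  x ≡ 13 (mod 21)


Moduli 8, 4, 21 are not pairwise coprime, so CRT works modulo lcm(m_i) when all pairwise compatibility conditions hold.
Pairwise compatibility: gcd(m_i, m_j) must divide a_i - a_j for every pair.
Merge one congruence at a time:
  Start: x ≡ 2 (mod 8).
  Combine with x ≡ 2 (mod 4): gcd(8, 4) = 4; 2 - 2 = 0, which IS divisible by 4, so compatible.
    Write x = 2 + 8·t and substitute into x ≡ 2 (mod 4): 8·t ≡ 2 − 2 = 0 (mod 4).
    Divide the congruence (and modulus) by g = 4: 2·t ≡ 0 (mod 1).
    Modulo 1 every t works; take t = 0.
    Then x = 2 + 8·0 = 2, valid modulo lcm(8, 4) = 8: x ≡ 2 (mod 8).
  Combine with x ≡ 13 (mod 21): gcd(8, 21) = 1; 13 - 2 = 11, which IS divisible by 1, so compatible.
    Write x = 2 + 8·t and substitute into x ≡ 13 (mod 21): 8·t ≡ 13 − 2 = 11 (mod 21).
    The inverse of 8 mod 21 is 8 (since 8·8 = 64 = 3·21 + 1), so t ≡ 8·11 = 88 ≡ 4 (mod 21).
    Then x = 2 + 8·4 = 34, valid modulo lcm(8, 21) = 168: x ≡ 34 (mod 168).
Verify: 34 mod 8 = 2, 34 mod 4 = 2, 34 mod 21 = 13.

x ≡ 34 (mod 168).


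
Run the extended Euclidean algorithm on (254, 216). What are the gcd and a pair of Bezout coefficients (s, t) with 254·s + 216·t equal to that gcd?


Euclidean algorithm on (254, 216) — divide until remainder is 0:
  254 = 1 · 216 + 38
  216 = 5 · 38 + 26
  38 = 1 · 26 + 12
  26 = 2 · 12 + 2
  12 = 6 · 2 + 0
gcd(254, 216) = 2.
Track Bezout coefficients alongside the remainders: start with r₀ = 254 = a·1 + b·0 (s = 1, t = 0) and r₁ = 216 = a·0 + b·1 (s = 0, t = 1); each new remainder r_{k+1} = r_{k-1} − q_k·r_k inherits s_{k+1} = s_{k-1} − q_k·s_k, t_{k+1} = t_{k-1} − q_k·t_k, so r_k = a·s_k + b·t_k at every step:
  q = 1: r = 38, s = 1 − 1·0 = 1, t = 0 − 1·1 = -1  (check: 254·1 + 216·(-1) = 38)
  q = 5: r = 26, s = 0 − 5·1 = -5, t = 1 − 5·(-1) = 6  (check: 254·(-5) + 216·6 = 26)
  q = 1: r = 12, s = 1 − 1·(-5) = 6, t = -1 − 1·6 = -7  (check: 254·6 + 216·(-7) = 12)
  q = 2: r = 2, s = -5 − 2·6 = -17, t = 6 − 2·(-7) = 20  (check: 254·(-17) + 216·20 = 2)
The row with r = 2 (the gcd) gives the Bezout coefficients s = -17, t = 20.
Result: 254 · (-17) + 216 · (20) = 2.

gcd(254, 216) = 2; s = -17, t = 20 (check: 254·(-17) + 216·20 = 2).


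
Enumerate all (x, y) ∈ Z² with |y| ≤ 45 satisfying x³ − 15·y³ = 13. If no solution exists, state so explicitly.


The equation is x³ - 15y³ = 13. For fixed y, x³ = 15·y³ + 13, so a solution requires the RHS to be a perfect cube.
Strategy: iterate y from -45 to 45, compute RHS = 15·y³ + 13, and check whether it is a (positive or negative) perfect cube.
Check small values of y:
  y = 0: RHS = 13 is not a perfect cube.
  y = 1: RHS = 28 is not a perfect cube.
  y = -1: RHS = -2 is not a perfect cube.
  y = 2: RHS = 133 is not a perfect cube.
  y = -2: RHS = -107 is not a perfect cube.
  y = 3: RHS = 418 is not a perfect cube.
  y = -3: RHS = -392 is not a perfect cube.
Continuing the search up to |y| = 45 finds no solutions either.
No (x, y) in the scanned range satisfies the equation.

No integer solutions with |y| ≤ 45.


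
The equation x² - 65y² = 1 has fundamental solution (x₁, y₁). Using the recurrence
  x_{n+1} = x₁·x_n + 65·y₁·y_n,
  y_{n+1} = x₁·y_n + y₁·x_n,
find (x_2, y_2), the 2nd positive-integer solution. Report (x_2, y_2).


Step 1: Find the fundamental solution (x₁, y₁) of x² - 65y² = 1.
  Expand √65 as a continued fraction. a₀ = ⌊√65⌋ = 8; iterate m_{k+1} = d_k·a_k − m_k, d_{k+1} = (65 − m_{k+1}²)/d_k, a_{k+1} = ⌊(a₀ + m_{k+1})/d_{k+1}⌋ (starting m₀ = 0, d₀ = 1), with convergents p_k = a_k·p_{k-1} + p_{k-2}, q_k = a_k·q_{k-1} + q_{k-2} (p₋₁ = 1, q₋₁ = 0):
  k = 0: a₀ = 8; p₀/q₀ = 8/1; p₀² − 65·q₀² = 64 − 65 = -1.
  k = 1: m = 8, d = 1, a = ⌊(8 + 8)/1⌋ = 16; p/q = (16·8 + 1)/(16·1 + 0) = 129/16; p² − 65·q² = 16641 − 16640 = 1.
  The first convergent with p² − 65·q² = 1 gives the fundamental solution (x₁, y₁) = (129, 16).
Step 2: Apply the recurrence (x_{n+1}, y_{n+1}) = (x₁x_n + 65y₁y_n, x₁y_n + y₁x_n) repeatedly.
  From (x_1, y_1) = (129, 16): x_2 = 129·129 + 65·16·16 = 33281; y_2 = 129·16 + 16·129 = 4128.
Step 3: Verify x_2² - 65·y_2² = 1107624961 - 1107624960 = 1 (should be 1). ✓

(x_1, y_1) = (129, 16); (x_2, y_2) = (33281, 4128).


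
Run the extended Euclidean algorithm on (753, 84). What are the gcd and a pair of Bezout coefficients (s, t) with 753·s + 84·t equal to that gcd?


Euclidean algorithm on (753, 84) — divide until remainder is 0:
  753 = 8 · 84 + 81
  84 = 1 · 81 + 3
  81 = 27 · 3 + 0
gcd(753, 84) = 3.
Track Bezout coefficients alongside the remainders: start with r₀ = 753 = a·1 + b·0 (s = 1, t = 0) and r₁ = 84 = a·0 + b·1 (s = 0, t = 1); each new remainder r_{k+1} = r_{k-1} − q_k·r_k inherits s_{k+1} = s_{k-1} − q_k·s_k, t_{k+1} = t_{k-1} − q_k·t_k, so r_k = a·s_k + b·t_k at every step:
  q = 8: r = 81, s = 1 − 8·0 = 1, t = 0 − 8·1 = -8  (check: 753·1 + 84·(-8) = 81)
  q = 1: r = 3, s = 0 − 1·1 = -1, t = 1 − 1·(-8) = 9  (check: 753·(-1) + 84·9 = 3)
The row with r = 3 (the gcd) gives the Bezout coefficients s = -1, t = 9.
Result: 753 · (-1) + 84 · (9) = 3.

gcd(753, 84) = 3; s = -1, t = 9 (check: 753·(-1) + 84·9 = 3).


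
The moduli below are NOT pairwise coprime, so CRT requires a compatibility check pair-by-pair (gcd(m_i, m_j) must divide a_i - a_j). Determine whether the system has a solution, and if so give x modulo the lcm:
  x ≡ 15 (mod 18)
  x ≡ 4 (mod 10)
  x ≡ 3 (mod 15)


Moduli 18, 10, 15 are not pairwise coprime, so CRT works modulo lcm(m_i) when all pairwise compatibility conditions hold.
Pairwise compatibility: gcd(m_i, m_j) must divide a_i - a_j for every pair.
Merge one congruence at a time:
  Start: x ≡ 15 (mod 18).
  Combine with x ≡ 4 (mod 10): gcd(18, 10) = 2, and 4 - 15 = -11 is NOT divisible by 2.
    ⇒ system is inconsistent (no integer solution).

No solution (the system is inconsistent).


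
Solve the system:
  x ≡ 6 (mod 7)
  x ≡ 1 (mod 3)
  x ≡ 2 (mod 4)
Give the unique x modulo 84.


Moduli 7, 3, 4 are pairwise coprime; by CRT there is a unique solution modulo M = 7 · 3 · 4 = 84.
Solve pairwise, accumulating the modulus:
  Start with x ≡ 6 (mod 7).
  Combine with x ≡ 1 (mod 3): since gcd(7, 3) = 1, we get a unique residue mod 21.
    Write x = 6 + 7·t and substitute into x ≡ 1 (mod 3): 7·t ≡ 1 − 6 = -5 (mod 3).
    Reduce coefficients mod 3: 1·t ≡ 1 (mod 3).
    So t ≡ 1 (mod 3).
    Then x = 6 + 7·1 = 13, valid modulo lcm(7, 3) = 21: x ≡ 13 (mod 21).
  Combine with x ≡ 2 (mod 4): since gcd(21, 4) = 1, we get a unique residue mod 84.
    Write x = 13 + 21·t and substitute into x ≡ 2 (mod 4): 21·t ≡ 2 − 13 = -11 (mod 4).
    Reduce coefficients mod 4: 1·t ≡ 1 (mod 4).
    So t ≡ 1 (mod 4).
    Then x = 13 + 21·1 = 34, valid modulo lcm(21, 4) = 84: x ≡ 34 (mod 84).
Verify: 34 mod 7 = 6 ✓, 34 mod 3 = 1 ✓, 34 mod 4 = 2 ✓.

x ≡ 34 (mod 84).


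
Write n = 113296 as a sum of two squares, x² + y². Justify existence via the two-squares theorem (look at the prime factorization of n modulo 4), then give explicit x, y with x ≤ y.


Step 1: Factor n = 113296 = 2^4 · 73 · 97.
Step 2: Check the mod-4 condition on each prime factor: 2 = 2 (special); 73 ≡ 1 (mod 4), exponent 1; 97 ≡ 1 (mod 4), exponent 1.
All primes ≡ 3 (mod 4) appear to even exponent (or don't appear), so by the two-squares theorem n IS expressible as a sum of two squares.
Step 3: Build a representation. Group n = k² · m with k = 4 and m = 73 · 97 = 7081 (a product of primes ≡ 1 (mod 4)); a representation of m scales to one of n via (k·x)² + (k·y)² = k²(x² + y²). Each prime p ≡ 1 (mod 4) is itself a sum of two squares; find a² by testing p − a² for a perfect square:
  73: 73 − 1² = 72, 73 − 2² = 69, 73 − 3² = 64 = 8² ⇒ 73 = 3² + 8².
  97: 97 − 1² = 96, 97 − 2² = 93, 97 − 3² = 88, 97 − 4² = 81 = 9² ⇒ 97 = 4² + 9².
  Combine using the Brahmagupta–Fibonacci identity (a² + b²)(c² + d²) = (ac − bd)² + (ad + bc)² = (ac + bd)² + (ad − bc)²:
  73 · 97 = 7081: from (3² + 8²)(4² + 9²), take (3·4 − 8·9, 3·9 + 8·4) = (12 − 72, 27 + 32) = (-60, 59); dropping signs (only squares matter) gives (60, 59); check 60² + 59² = 3600 + 3481 = 7081 ✓.
  Scale by k = 4: (4·60, 4·59) = (240, 236).
Step 4: Order so x ≤ y and verify: 236² + 240² = 55696 + 57600 = 113296 = n. ✓

n = 113296 = 236² + 240² (one valid representation with x ≤ y).


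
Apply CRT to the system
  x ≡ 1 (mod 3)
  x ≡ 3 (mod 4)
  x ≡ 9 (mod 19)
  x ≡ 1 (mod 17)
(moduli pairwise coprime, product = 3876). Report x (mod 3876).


Product of moduli M = 3 · 4 · 19 · 17 = 3876.
Merge one congruence at a time:
  Start: x ≡ 1 (mod 3).
  Combine with x ≡ 3 (mod 4); new modulus lcm = 12.
    Write x = 1 + 3·t and substitute into x ≡ 3 (mod 4): 3·t ≡ 3 − 1 = 2 (mod 4).
    The inverse of 3 mod 4 is 3 (since 3·3 = 9 = 2·4 + 1), so t ≡ 3·2 = 6 ≡ 2 (mod 4).
    Then x = 1 + 3·2 = 7, valid modulo lcm(3, 4) = 12: x ≡ 7 (mod 12).
  Combine with x ≡ 9 (mod 19); new modulus lcm = 228.
    Write x = 7 + 12·t and substitute into x ≡ 9 (mod 19): 12·t ≡ 9 − 7 = 2 (mod 19).
    The inverse of 12 mod 19 is 8 (since 12·8 = 96 = 5·19 + 1), so t ≡ 8·2 = 16 ≡ 16 (mod 19).
    Then x = 7 + 12·16 = 199, valid modulo lcm(12, 19) = 228: x ≡ 199 (mod 228).
  Combine with x ≡ 1 (mod 17); new modulus lcm = 3876.
    Write x = 199 + 228·t and substitute into x ≡ 1 (mod 17): 228·t ≡ 1 − 199 = -198 (mod 17).
    Reduce coefficients mod 17: 7·t ≡ 6 (mod 17).
    The inverse of 7 mod 17 is 5 (since 7·5 = 35 = 2·17 + 1), so t ≡ 5·6 = 30 ≡ 13 (mod 17).
    Then x = 199 + 228·13 = 3163, valid modulo lcm(228, 17) = 3876: x ≡ 3163 (mod 3876).
Verify against each original: 3163 mod 3 = 1, 3163 mod 4 = 3, 3163 mod 19 = 9, 3163 mod 17 = 1.

x ≡ 3163 (mod 3876).


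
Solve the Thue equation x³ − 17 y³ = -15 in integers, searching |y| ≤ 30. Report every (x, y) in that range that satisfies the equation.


The equation is x³ - 17y³ = -15. For fixed y, x³ = 17·y³ − 15, so a solution requires the RHS to be a perfect cube.
Strategy: iterate y from -30 to 30, compute RHS = 17·y³ − 15, and check whether it is a (positive or negative) perfect cube.
Check small values of y:
  y = 0: RHS = -15 is not a perfect cube.
  y = 1: RHS = 2 is not a perfect cube.
  y = -1: RHS = -32 is not a perfect cube.
  y = 2: RHS = 121 is not a perfect cube.
  y = -2: RHS = -151 is not a perfect cube.
  y = 3: RHS = 444 is not a perfect cube.
  y = -3: RHS = -474 is not a perfect cube.
Continuing the search up to |y| = 30 finds no solutions either.
No (x, y) in the scanned range satisfies the equation.

No integer solutions with |y| ≤ 30.


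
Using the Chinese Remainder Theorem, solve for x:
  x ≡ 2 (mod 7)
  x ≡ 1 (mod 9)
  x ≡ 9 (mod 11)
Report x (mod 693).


Moduli 7, 9, 11 are pairwise coprime; by CRT there is a unique solution modulo M = 7 · 9 · 11 = 693.
Solve pairwise, accumulating the modulus:
  Start with x ≡ 2 (mod 7).
  Combine with x ≡ 1 (mod 9): since gcd(7, 9) = 1, we get a unique residue mod 63.
    Write x = 2 + 7·t and substitute into x ≡ 1 (mod 9): 7·t ≡ 1 − 2 = -1 (mod 9).
    Reduce coefficients mod 9: 7·t ≡ 8 (mod 9).
    The inverse of 7 mod 9 is 4 (since 7·4 = 28 = 3·9 + 1), so t ≡ 4·8 = 32 ≡ 5 (mod 9).
    Then x = 2 + 7·5 = 37, valid modulo lcm(7, 9) = 63: x ≡ 37 (mod 63).
  Combine with x ≡ 9 (mod 11): since gcd(63, 11) = 1, we get a unique residue mod 693.
    Write x = 37 + 63·t and substitute into x ≡ 9 (mod 11): 63·t ≡ 9 − 37 = -28 (mod 11).
    Reduce coefficients mod 11: 8·t ≡ 5 (mod 11).
    The inverse of 8 mod 11 is 7 (since 8·7 = 56 = 5·11 + 1), so t ≡ 7·5 = 35 ≡ 2 (mod 11).
    Then x = 37 + 63·2 = 163, valid modulo lcm(63, 11) = 693: x ≡ 163 (mod 693).
Verify: 163 mod 7 = 2 ✓, 163 mod 9 = 1 ✓, 163 mod 11 = 9 ✓.

x ≡ 163 (mod 693).


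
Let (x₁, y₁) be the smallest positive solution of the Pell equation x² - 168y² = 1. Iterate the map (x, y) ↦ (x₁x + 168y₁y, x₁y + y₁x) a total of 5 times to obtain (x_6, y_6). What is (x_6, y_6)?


Step 1: Find the fundamental solution (x₁, y₁) of x² - 168y² = 1.
  Expand √168 as a continued fraction. a₀ = ⌊√168⌋ = 12; iterate m_{k+1} = d_k·a_k − m_k, d_{k+1} = (168 − m_{k+1}²)/d_k, a_{k+1} = ⌊(a₀ + m_{k+1})/d_{k+1}⌋ (starting m₀ = 0, d₀ = 1), with convergents p_k = a_k·p_{k-1} + p_{k-2}, q_k = a_k·q_{k-1} + q_{k-2} (p₋₁ = 1, q₋₁ = 0):
  k = 0: a₀ = 12; p₀/q₀ = 12/1; p₀² − 168·q₀² = 144 − 168 = -24.
  k = 1: m = 12, d = 24, a = ⌊(12 + 12)/24⌋ = 1; p/q = (1·12 + 1)/(1·1 + 0) = 13/1; p² − 168·q² = 169 − 168 = 1.
  The first convergent with p² − 168·q² = 1 gives the fundamental solution (x₁, y₁) = (13, 1).
Step 2: Apply the recurrence (x_{n+1}, y_{n+1}) = (x₁x_n + 168y₁y_n, x₁y_n + y₁x_n) repeatedly.
  From (x_1, y_1) = (13, 1): x_2 = 13·13 + 168·1·1 = 337; y_2 = 13·1 + 1·13 = 26.
  From (x_2, y_2) = (337, 26): x_3 = 13·337 + 168·1·26 = 8749; y_3 = 13·26 + 1·337 = 675.
  From (x_3, y_3) = (8749, 675): x_4 = 13·8749 + 168·1·675 = 227137; y_4 = 13·675 + 1·8749 = 17524.
  From (x_4, y_4) = (227137, 17524): x_5 = 13·227137 + 168·1·17524 = 5896813; y_5 = 13·17524 + 1·227137 = 454949.
  From (x_5, y_5) = (5896813, 454949): x_6 = 13·5896813 + 168·1·454949 = 153090001; y_6 = 13·454949 + 1·5896813 = 11811150.
Step 3: Verify x_6² - 168·y_6² = 23436548406180001 - 23436548406180000 = 1 (should be 1). ✓

(x_1, y_1) = (13, 1); (x_6, y_6) = (153090001, 11811150).


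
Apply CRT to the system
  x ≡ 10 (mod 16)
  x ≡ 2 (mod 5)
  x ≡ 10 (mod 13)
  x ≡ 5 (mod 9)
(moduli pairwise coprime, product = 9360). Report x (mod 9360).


Product of moduli M = 16 · 5 · 13 · 9 = 9360.
Merge one congruence at a time:
  Start: x ≡ 10 (mod 16).
  Combine with x ≡ 2 (mod 5); new modulus lcm = 80.
    Write x = 10 + 16·t and substitute into x ≡ 2 (mod 5): 16·t ≡ 2 − 10 = -8 (mod 5).
    Reduce coefficients mod 5: 1·t ≡ 2 (mod 5).
    So t ≡ 2 (mod 5).
    Then x = 10 + 16·2 = 42, valid modulo lcm(16, 5) = 80: x ≡ 42 (mod 80).
  Combine with x ≡ 10 (mod 13); new modulus lcm = 1040.
    Write x = 42 + 80·t and substitute into x ≡ 10 (mod 13): 80·t ≡ 10 − 42 = -32 (mod 13).
    Reduce coefficients mod 13: 2·t ≡ 7 (mod 13).
    The inverse of 2 mod 13 is 7 (since 2·7 = 14 = 1·13 + 1), so t ≡ 7·7 = 49 ≡ 10 (mod 13).
    Then x = 42 + 80·10 = 842, valid modulo lcm(80, 13) = 1040: x ≡ 842 (mod 1040).
  Combine with x ≡ 5 (mod 9); new modulus lcm = 9360.
    Write x = 842 + 1040·t and substitute into x ≡ 5 (mod 9): 1040·t ≡ 5 − 842 = -837 (mod 9).
    Reduce coefficients mod 9: 5·t ≡ 0 (mod 9).
    The inverse of 5 mod 9 is 2 (since 5·2 = 10 = 1·9 + 1), so t ≡ 2·0 = 0 ≡ 0 (mod 9).
    Then x = 842 + 1040·0 = 842, valid modulo lcm(1040, 9) = 9360: x ≡ 842 (mod 9360).
Verify against each original: 842 mod 16 = 10, 842 mod 5 = 2, 842 mod 13 = 10, 842 mod 9 = 5.

x ≡ 842 (mod 9360).


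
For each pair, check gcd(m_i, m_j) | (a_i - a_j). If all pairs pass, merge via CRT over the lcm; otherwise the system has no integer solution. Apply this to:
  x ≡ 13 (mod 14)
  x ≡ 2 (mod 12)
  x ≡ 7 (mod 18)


Moduli 14, 12, 18 are not pairwise coprime, so CRT works modulo lcm(m_i) when all pairwise compatibility conditions hold.
Pairwise compatibility: gcd(m_i, m_j) must divide a_i - a_j for every pair.
Merge one congruence at a time:
  Start: x ≡ 13 (mod 14).
  Combine with x ≡ 2 (mod 12): gcd(14, 12) = 2, and 2 - 13 = -11 is NOT divisible by 2.
    ⇒ system is inconsistent (no integer solution).

No solution (the system is inconsistent).


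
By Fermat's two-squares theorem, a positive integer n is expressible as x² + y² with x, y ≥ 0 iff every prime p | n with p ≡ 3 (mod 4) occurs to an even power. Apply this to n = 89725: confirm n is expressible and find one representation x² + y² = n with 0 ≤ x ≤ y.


Step 1: Factor n = 89725 = 5^2 · 37 · 97.
Step 2: Check the mod-4 condition on each prime factor: 5 ≡ 1 (mod 4), exponent 2; 37 ≡ 1 (mod 4), exponent 1; 97 ≡ 1 (mod 4), exponent 1.
All primes ≡ 3 (mod 4) appear to even exponent (or don't appear), so by the two-squares theorem n IS expressible as a sum of two squares.
Step 3: Build a representation. Group n = k² · m with k = 5 and m = 37 · 97 = 3589 (a product of primes ≡ 1 (mod 4)); a representation of m scales to one of n via (k·x)² + (k·y)² = k²(x² + y²). Each prime p ≡ 1 (mod 4) is itself a sum of two squares; find a² by testing p − a² for a perfect square:
  37: 37 − 1² = 36 = 6² ⇒ 37 = 1² + 6².
  97: 97 − 1² = 96, 97 − 2² = 93, 97 − 3² = 88, 97 − 4² = 81 = 9² ⇒ 97 = 4² + 9².
  Combine using the Brahmagupta–Fibonacci identity (a² + b²)(c² + d²) = (ac − bd)² + (ad + bc)² = (ac + bd)² + (ad − bc)²:
  37 · 97 = 3589: from (1² + 6²)(4² + 9²), take (1·4 − 6·9, 1·9 + 6·4) = (4 − 54, 9 + 24) = (-50, 33); dropping signs (only squares matter) gives (50, 33); check 50² + 33² = 2500 + 1089 = 3589 ✓.
  Scale by k = 5: (5·50, 5·33) = (250, 165).
Step 4: Order so x ≤ y and verify: 165² + 250² = 27225 + 62500 = 89725 = n. ✓

n = 89725 = 165² + 250² (one valid representation with x ≤ y).


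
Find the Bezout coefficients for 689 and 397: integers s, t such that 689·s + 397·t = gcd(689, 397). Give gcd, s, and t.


Euclidean algorithm on (689, 397) — divide until remainder is 0:
  689 = 1 · 397 + 292
  397 = 1 · 292 + 105
  292 = 2 · 105 + 82
  105 = 1 · 82 + 23
  82 = 3 · 23 + 13
  23 = 1 · 13 + 10
  13 = 1 · 10 + 3
  10 = 3 · 3 + 1
  3 = 3 · 1 + 0
gcd(689, 397) = 1.
Track Bezout coefficients alongside the remainders: start with r₀ = 689 = a·1 + b·0 (s = 1, t = 0) and r₁ = 397 = a·0 + b·1 (s = 0, t = 1); each new remainder r_{k+1} = r_{k-1} − q_k·r_k inherits s_{k+1} = s_{k-1} − q_k·s_k, t_{k+1} = t_{k-1} − q_k·t_k, so r_k = a·s_k + b·t_k at every step:
  q = 1: r = 292, s = 1 − 1·0 = 1, t = 0 − 1·1 = -1  (check: 689·1 + 397·(-1) = 292)
  q = 1: r = 105, s = 0 − 1·1 = -1, t = 1 − 1·(-1) = 2  (check: 689·(-1) + 397·2 = 105)
  q = 2: r = 82, s = 1 − 2·(-1) = 3, t = -1 − 2·2 = -5  (check: 689·3 + 397·(-5) = 82)
  q = 1: r = 23, s = -1 − 1·3 = -4, t = 2 − 1·(-5) = 7  (check: 689·(-4) + 397·7 = 23)
  q = 3: r = 13, s = 3 − 3·(-4) = 15, t = -5 − 3·7 = -26  (check: 689·15 + 397·(-26) = 13)
  q = 1: r = 10, s = -4 − 1·15 = -19, t = 7 − 1·(-26) = 33  (check: 689·(-19) + 397·33 = 10)
  q = 1: r = 3, s = 15 − 1·(-19) = 34, t = -26 − 1·33 = -59  (check: 689·34 + 397·(-59) = 3)
  q = 3: r = 1, s = -19 − 3·34 = -121, t = 33 − 3·(-59) = 210  (check: 689·(-121) + 397·210 = 1)
The row with r = 1 (the gcd) gives the Bezout coefficients s = -121, t = 210.
Result: 689 · (-121) + 397 · (210) = 1.

gcd(689, 397) = 1; s = -121, t = 210 (check: 689·(-121) + 397·210 = 1).


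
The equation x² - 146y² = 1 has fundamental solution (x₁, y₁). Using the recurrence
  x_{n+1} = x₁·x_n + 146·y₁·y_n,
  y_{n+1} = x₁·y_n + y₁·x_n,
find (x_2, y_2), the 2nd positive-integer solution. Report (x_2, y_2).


Step 1: Find the fundamental solution (x₁, y₁) of x² - 146y² = 1.
  Expand √146 as a continued fraction. a₀ = ⌊√146⌋ = 12; iterate m_{k+1} = d_k·a_k − m_k, d_{k+1} = (146 − m_{k+1}²)/d_k, a_{k+1} = ⌊(a₀ + m_{k+1})/d_{k+1}⌋ (starting m₀ = 0, d₀ = 1), with convergents p_k = a_k·p_{k-1} + p_{k-2}, q_k = a_k·q_{k-1} + q_{k-2} (p₋₁ = 1, q₋₁ = 0):
  k = 0: a₀ = 12; p₀/q₀ = 12/1; p₀² − 146·q₀² = 144 − 146 = -2.
  k = 1: m = 12, d = 2, a = ⌊(12 + 12)/2⌋ = 12; p/q = (12·12 + 1)/(12·1 + 0) = 145/12; p² − 146·q² = 21025 − 21024 = 1.
  The first convergent with p² − 146·q² = 1 gives the fundamental solution (x₁, y₁) = (145, 12).
Step 2: Apply the recurrence (x_{n+1}, y_{n+1}) = (x₁x_n + 146y₁y_n, x₁y_n + y₁x_n) repeatedly.
  From (x_1, y_1) = (145, 12): x_2 = 145·145 + 146·12·12 = 42049; y_2 = 145·12 + 12·145 = 3480.
Step 3: Verify x_2² - 146·y_2² = 1768118401 - 1768118400 = 1 (should be 1). ✓

(x_1, y_1) = (145, 12); (x_2, y_2) = (42049, 3480).


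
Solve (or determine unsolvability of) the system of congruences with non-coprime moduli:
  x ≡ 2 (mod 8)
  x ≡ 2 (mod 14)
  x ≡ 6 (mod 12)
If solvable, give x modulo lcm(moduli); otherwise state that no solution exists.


Moduli 8, 14, 12 are not pairwise coprime, so CRT works modulo lcm(m_i) when all pairwise compatibility conditions hold.
Pairwise compatibility: gcd(m_i, m_j) must divide a_i - a_j for every pair.
Merge one congruence at a time:
  Start: x ≡ 2 (mod 8).
  Combine with x ≡ 2 (mod 14): gcd(8, 14) = 2; 2 - 2 = 0, which IS divisible by 2, so compatible.
    Write x = 2 + 8·t and substitute into x ≡ 2 (mod 14): 8·t ≡ 2 − 2 = 0 (mod 14).
    Divide the congruence (and modulus) by g = 2: 4·t ≡ 0 (mod 7).
    The inverse of 4 mod 7 is 2 (since 4·2 = 8 = 1·7 + 1), so t ≡ 2·0 = 0 ≡ 0 (mod 7).
    Then x = 2 + 8·0 = 2, valid modulo lcm(8, 14) = 56: x ≡ 2 (mod 56).
  Combine with x ≡ 6 (mod 12): gcd(56, 12) = 4; 6 - 2 = 4, which IS divisible by 4, so compatible.
    Write x = 2 + 56·t and substitute into x ≡ 6 (mod 12): 56·t ≡ 6 − 2 = 4 (mod 12).
    Divide the congruence (and modulus) by g = 4: 14·t ≡ 1 (mod 3).
    Reduce coefficients mod 3: 2·t ≡ 1 (mod 3).
    The inverse of 2 mod 3 is 2 (since 2·2 = 4 = 1·3 + 1), so t ≡ 2·1 = 2 ≡ 2 (mod 3).
    Then x = 2 + 56·2 = 114, valid modulo lcm(56, 12) = 168: x ≡ 114 (mod 168).
Verify: 114 mod 8 = 2, 114 mod 14 = 2, 114 mod 12 = 6.

x ≡ 114 (mod 168).


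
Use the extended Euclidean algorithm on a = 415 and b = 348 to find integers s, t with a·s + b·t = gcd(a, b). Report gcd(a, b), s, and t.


Euclidean algorithm on (415, 348) — divide until remainder is 0:
  415 = 1 · 348 + 67
  348 = 5 · 67 + 13
  67 = 5 · 13 + 2
  13 = 6 · 2 + 1
  2 = 2 · 1 + 0
gcd(415, 348) = 1.
Track Bezout coefficients alongside the remainders: start with r₀ = 415 = a·1 + b·0 (s = 1, t = 0) and r₁ = 348 = a·0 + b·1 (s = 0, t = 1); each new remainder r_{k+1} = r_{k-1} − q_k·r_k inherits s_{k+1} = s_{k-1} − q_k·s_k, t_{k+1} = t_{k-1} − q_k·t_k, so r_k = a·s_k + b·t_k at every step:
  q = 1: r = 67, s = 1 − 1·0 = 1, t = 0 − 1·1 = -1  (check: 415·1 + 348·(-1) = 67)
  q = 5: r = 13, s = 0 − 5·1 = -5, t = 1 − 5·(-1) = 6  (check: 415·(-5) + 348·6 = 13)
  q = 5: r = 2, s = 1 − 5·(-5) = 26, t = -1 − 5·6 = -31  (check: 415·26 + 348·(-31) = 2)
  q = 6: r = 1, s = -5 − 6·26 = -161, t = 6 − 6·(-31) = 192  (check: 415·(-161) + 348·192 = 1)
The row with r = 1 (the gcd) gives the Bezout coefficients s = -161, t = 192.
Result: 415 · (-161) + 348 · (192) = 1.

gcd(415, 348) = 1; s = -161, t = 192 (check: 415·(-161) + 348·192 = 1).


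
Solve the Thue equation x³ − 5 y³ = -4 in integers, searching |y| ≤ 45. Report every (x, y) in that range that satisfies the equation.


The equation is x³ - 5y³ = -4. For fixed y, x³ = 5·y³ − 4, so a solution requires the RHS to be a perfect cube.
Strategy: iterate y from -45 to 45, compute RHS = 5·y³ − 4, and check whether it is a (positive or negative) perfect cube.
Check small values of y:
  y = 0: RHS = -4 is not a perfect cube.
  y = 1: RHS = 1 = (1)³ ⇒ x = 1 works.
  y = -1: RHS = -9 is not a perfect cube.
  y = 2: RHS = 36 is not a perfect cube.
  y = -2: RHS = -44 is not a perfect cube.
  y = 3: RHS = 131 is not a perfect cube.
  y = -3: RHS = -139 is not a perfect cube.
Continuing the search up to |y| = 45 finds no further solutions beyond those listed.
Collected solutions: (1, 1).

Solutions (with |y| ≤ 45): (1, 1).


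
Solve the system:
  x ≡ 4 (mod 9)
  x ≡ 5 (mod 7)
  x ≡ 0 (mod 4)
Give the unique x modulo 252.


Moduli 9, 7, 4 are pairwise coprime; by CRT there is a unique solution modulo M = 9 · 7 · 4 = 252.
Solve pairwise, accumulating the modulus:
  Start with x ≡ 4 (mod 9).
  Combine with x ≡ 5 (mod 7): since gcd(9, 7) = 1, we get a unique residue mod 63.
    Write x = 4 + 9·t and substitute into x ≡ 5 (mod 7): 9·t ≡ 5 − 4 = 1 (mod 7).
    Reduce coefficients mod 7: 2·t ≡ 1 (mod 7).
    The inverse of 2 mod 7 is 4 (since 2·4 = 8 = 1·7 + 1), so t ≡ 4·1 = 4 ≡ 4 (mod 7).
    Then x = 4 + 9·4 = 40, valid modulo lcm(9, 7) = 63: x ≡ 40 (mod 63).
  Combine with x ≡ 0 (mod 4): since gcd(63, 4) = 1, we get a unique residue mod 252.
    Write x = 40 + 63·t and substitute into x ≡ 0 (mod 4): 63·t ≡ 0 − 40 = -40 (mod 4).
    Reduce coefficients mod 4: 3·t ≡ 0 (mod 4).
    The inverse of 3 mod 4 is 3 (since 3·3 = 9 = 2·4 + 1), so t ≡ 3·0 = 0 ≡ 0 (mod 4).
    Then x = 40 + 63·0 = 40, valid modulo lcm(63, 4) = 252: x ≡ 40 (mod 252).
Verify: 40 mod 9 = 4 ✓, 40 mod 7 = 5 ✓, 40 mod 4 = 0 ✓.

x ≡ 40 (mod 252).


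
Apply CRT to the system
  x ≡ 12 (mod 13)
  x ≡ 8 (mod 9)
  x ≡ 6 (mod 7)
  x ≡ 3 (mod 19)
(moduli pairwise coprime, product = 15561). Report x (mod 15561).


Product of moduli M = 13 · 9 · 7 · 19 = 15561.
Merge one congruence at a time:
  Start: x ≡ 12 (mod 13).
  Combine with x ≡ 8 (mod 9); new modulus lcm = 117.
    Write x = 12 + 13·t and substitute into x ≡ 8 (mod 9): 13·t ≡ 8 − 12 = -4 (mod 9).
    Reduce coefficients mod 9: 4·t ≡ 5 (mod 9).
    The inverse of 4 mod 9 is 7 (since 4·7 = 28 = 3·9 + 1), so t ≡ 7·5 = 35 ≡ 8 (mod 9).
    Then x = 12 + 13·8 = 116, valid modulo lcm(13, 9) = 117: x ≡ 116 (mod 117).
  Combine with x ≡ 6 (mod 7); new modulus lcm = 819.
    Write x = 116 + 117·t and substitute into x ≡ 6 (mod 7): 117·t ≡ 6 − 116 = -110 (mod 7).
    Reduce coefficients mod 7: 5·t ≡ 2 (mod 7).
    The inverse of 5 mod 7 is 3 (since 5·3 = 15 = 2·7 + 1), so t ≡ 3·2 = 6 ≡ 6 (mod 7).
    Then x = 116 + 117·6 = 818, valid modulo lcm(117, 7) = 819: x ≡ 818 (mod 819).
  Combine with x ≡ 3 (mod 19); new modulus lcm = 15561.
    Write x = 818 + 819·t and substitute into x ≡ 3 (mod 19): 819·t ≡ 3 − 818 = -815 (mod 19).
    Reduce coefficients mod 19: 2·t ≡ 2 (mod 19).
    The inverse of 2 mod 19 is 10 (since 2·10 = 20 = 1·19 + 1), so t ≡ 10·2 = 20 ≡ 1 (mod 19).
    Then x = 818 + 819·1 = 1637, valid modulo lcm(819, 19) = 15561: x ≡ 1637 (mod 15561).
Verify against each original: 1637 mod 13 = 12, 1637 mod 9 = 8, 1637 mod 7 = 6, 1637 mod 19 = 3.

x ≡ 1637 (mod 15561).


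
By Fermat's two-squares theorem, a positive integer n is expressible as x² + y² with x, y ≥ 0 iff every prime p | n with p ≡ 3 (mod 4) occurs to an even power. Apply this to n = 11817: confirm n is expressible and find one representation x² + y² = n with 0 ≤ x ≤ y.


Step 1: Factor n = 11817 = 3^2 · 13 · 101.
Step 2: Check the mod-4 condition on each prime factor: 3 ≡ 3 (mod 4), exponent 2 (must be even); 13 ≡ 1 (mod 4), exponent 1; 101 ≡ 1 (mod 4), exponent 1.
All primes ≡ 3 (mod 4) appear to even exponent (or don't appear), so by the two-squares theorem n IS expressible as a sum of two squares.
Step 3: Build a representation. Group n = k² · m with k = 3 and m = 13 · 101 = 1313 (a product of primes ≡ 1 (mod 4)); a representation of m scales to one of n via (k·x)² + (k·y)² = k²(x² + y²). Each prime p ≡ 1 (mod 4) is itself a sum of two squares; find a² by testing p − a² for a perfect square:
  13: 13 − 1² = 12, 13 − 2² = 9 = 3² ⇒ 13 = 2² + 3².
  101: 101 − 1² = 100 = 10² ⇒ 101 = 1² + 10².
  Combine using the Brahmagupta–Fibonacci identity (a² + b²)(c² + d²) = (ac − bd)² + (ad + bc)² = (ac + bd)² + (ad − bc)²:
  13 · 101 = 1313: from (2² + 3²)(1² + 10²), take (2·1 − 3·10, 2·10 + 3·1) = (2 − 30, 20 + 3) = (-28, 23); dropping signs (only squares matter) gives (28, 23); check 28² + 23² = 784 + 529 = 1313 ✓.
  Scale by k = 3: (3·28, 3·23) = (84, 69).
Step 4: Order so x ≤ y and verify: 69² + 84² = 4761 + 7056 = 11817 = n. ✓

n = 11817 = 69² + 84² (one valid representation with x ≤ y).


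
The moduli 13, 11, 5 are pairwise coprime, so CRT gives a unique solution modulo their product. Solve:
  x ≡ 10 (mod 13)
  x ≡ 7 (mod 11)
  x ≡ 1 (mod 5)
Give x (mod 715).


Moduli 13, 11, 5 are pairwise coprime; by CRT there is a unique solution modulo M = 13 · 11 · 5 = 715.
Solve pairwise, accumulating the modulus:
  Start with x ≡ 10 (mod 13).
  Combine with x ≡ 7 (mod 11): since gcd(13, 11) = 1, we get a unique residue mod 143.
    Write x = 10 + 13·t and substitute into x ≡ 7 (mod 11): 13·t ≡ 7 − 10 = -3 (mod 11).
    Reduce coefficients mod 11: 2·t ≡ 8 (mod 11).
    The inverse of 2 mod 11 is 6 (since 2·6 = 12 = 1·11 + 1), so t ≡ 6·8 = 48 ≡ 4 (mod 11).
    Then x = 10 + 13·4 = 62, valid modulo lcm(13, 11) = 143: x ≡ 62 (mod 143).
  Combine with x ≡ 1 (mod 5): since gcd(143, 5) = 1, we get a unique residue mod 715.
    Write x = 62 + 143·t and substitute into x ≡ 1 (mod 5): 143·t ≡ 1 − 62 = -61 (mod 5).
    Reduce coefficients mod 5: 3·t ≡ 4 (mod 5).
    The inverse of 3 mod 5 is 2 (since 3·2 = 6 = 1·5 + 1), so t ≡ 2·4 = 8 ≡ 3 (mod 5).
    Then x = 62 + 143·3 = 491, valid modulo lcm(143, 5) = 715: x ≡ 491 (mod 715).
Verify: 491 mod 13 = 10 ✓, 491 mod 11 = 7 ✓, 491 mod 5 = 1 ✓.

x ≡ 491 (mod 715).


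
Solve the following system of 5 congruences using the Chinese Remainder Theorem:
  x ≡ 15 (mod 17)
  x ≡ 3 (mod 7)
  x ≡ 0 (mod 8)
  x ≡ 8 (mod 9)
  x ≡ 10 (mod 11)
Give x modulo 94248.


Product of moduli M = 17 · 7 · 8 · 9 · 11 = 94248.
Merge one congruence at a time:
  Start: x ≡ 15 (mod 17).
  Combine with x ≡ 3 (mod 7); new modulus lcm = 119.
    Write x = 15 + 17·t and substitute into x ≡ 3 (mod 7): 17·t ≡ 3 − 15 = -12 (mod 7).
    Reduce coefficients mod 7: 3·t ≡ 2 (mod 7).
    The inverse of 3 mod 7 is 5 (since 3·5 = 15 = 2·7 + 1), so t ≡ 5·2 = 10 ≡ 3 (mod 7).
    Then x = 15 + 17·3 = 66, valid modulo lcm(17, 7) = 119: x ≡ 66 (mod 119).
  Combine with x ≡ 0 (mod 8); new modulus lcm = 952.
    Write x = 66 + 119·t and substitute into x ≡ 0 (mod 8): 119·t ≡ 0 − 66 = -66 (mod 8).
    Reduce coefficients mod 8: 7·t ≡ 6 (mod 8).
    The inverse of 7 mod 8 is 7 (since 7·7 = 49 = 6·8 + 1), so t ≡ 7·6 = 42 ≡ 2 (mod 8).
    Then x = 66 + 119·2 = 304, valid modulo lcm(119, 8) = 952: x ≡ 304 (mod 952).
  Combine with x ≡ 8 (mod 9); new modulus lcm = 8568.
    Write x = 304 + 952·t and substitute into x ≡ 8 (mod 9): 952·t ≡ 8 − 304 = -296 (mod 9).
    Reduce coefficients mod 9: 7·t ≡ 1 (mod 9).
    The inverse of 7 mod 9 is 4 (since 7·4 = 28 = 3·9 + 1), so t ≡ 4·1 = 4 ≡ 4 (mod 9).
    Then x = 304 + 952·4 = 4112, valid modulo lcm(952, 9) = 8568: x ≡ 4112 (mod 8568).
  Combine with x ≡ 10 (mod 11); new modulus lcm = 94248.
    Write x = 4112 + 8568·t and substitute into x ≡ 10 (mod 11): 8568·t ≡ 10 − 4112 = -4102 (mod 11).
    Reduce coefficients mod 11: 10·t ≡ 1 (mod 11).
    The inverse of 10 mod 11 is 10 (since 10·10 = 100 = 9·11 + 1), so t ≡ 10·1 = 10 ≡ 10 (mod 11).
    Then x = 4112 + 8568·10 = 89792, valid modulo lcm(8568, 11) = 94248: x ≡ 89792 (mod 94248).
Verify against each original: 89792 mod 17 = 15, 89792 mod 7 = 3, 89792 mod 8 = 0, 89792 mod 9 = 8, 89792 mod 11 = 10.

x ≡ 89792 (mod 94248).


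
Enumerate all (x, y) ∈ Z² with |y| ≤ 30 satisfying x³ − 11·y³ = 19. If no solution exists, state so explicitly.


The equation is x³ - 11y³ = 19. For fixed y, x³ = 11·y³ + 19, so a solution requires the RHS to be a perfect cube.
Strategy: iterate y from -30 to 30, compute RHS = 11·y³ + 19, and check whether it is a (positive or negative) perfect cube.
Check small values of y:
  y = 0: RHS = 19 is not a perfect cube.
  y = 1: RHS = 30 is not a perfect cube.
  y = -1: RHS = 8 = (2)³ ⇒ x = 2 works.
  y = 2: RHS = 107 is not a perfect cube.
  y = -2: RHS = -69 is not a perfect cube.
  y = 3: RHS = 316 is not a perfect cube.
  y = -3: RHS = -278 is not a perfect cube.
Continuing, at y = -9: RHS = -8000 = (-20)³ ⇒ x = -20 works.
Searching the remaining y in |y| ≤ 30 finds no further solutions.
Collected solutions: (2, -1), (-20, -9).

Solutions (with |y| ≤ 30): (2, -1), (-20, -9).


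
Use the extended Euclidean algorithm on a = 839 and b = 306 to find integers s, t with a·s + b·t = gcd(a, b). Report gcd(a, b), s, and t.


Euclidean algorithm on (839, 306) — divide until remainder is 0:
  839 = 2 · 306 + 227
  306 = 1 · 227 + 79
  227 = 2 · 79 + 69
  79 = 1 · 69 + 10
  69 = 6 · 10 + 9
  10 = 1 · 9 + 1
  9 = 9 · 1 + 0
gcd(839, 306) = 1.
Track Bezout coefficients alongside the remainders: start with r₀ = 839 = a·1 + b·0 (s = 1, t = 0) and r₁ = 306 = a·0 + b·1 (s = 0, t = 1); each new remainder r_{k+1} = r_{k-1} − q_k·r_k inherits s_{k+1} = s_{k-1} − q_k·s_k, t_{k+1} = t_{k-1} − q_k·t_k, so r_k = a·s_k + b·t_k at every step:
  q = 2: r = 227, s = 1 − 2·0 = 1, t = 0 − 2·1 = -2  (check: 839·1 + 306·(-2) = 227)
  q = 1: r = 79, s = 0 − 1·1 = -1, t = 1 − 1·(-2) = 3  (check: 839·(-1) + 306·3 = 79)
  q = 2: r = 69, s = 1 − 2·(-1) = 3, t = -2 − 2·3 = -8  (check: 839·3 + 306·(-8) = 69)
  q = 1: r = 10, s = -1 − 1·3 = -4, t = 3 − 1·(-8) = 11  (check: 839·(-4) + 306·11 = 10)
  q = 6: r = 9, s = 3 − 6·(-4) = 27, t = -8 − 6·11 = -74  (check: 839·27 + 306·(-74) = 9)
  q = 1: r = 1, s = -4 − 1·27 = -31, t = 11 − 1·(-74) = 85  (check: 839·(-31) + 306·85 = 1)
The row with r = 1 (the gcd) gives the Bezout coefficients s = -31, t = 85.
Result: 839 · (-31) + 306 · (85) = 1.

gcd(839, 306) = 1; s = -31, t = 85 (check: 839·(-31) + 306·85 = 1).


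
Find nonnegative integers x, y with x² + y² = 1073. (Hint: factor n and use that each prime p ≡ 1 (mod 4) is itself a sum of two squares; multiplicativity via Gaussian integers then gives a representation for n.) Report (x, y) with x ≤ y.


Step 1: Factor n = 1073 = 29 · 37.
Step 2: Check the mod-4 condition on each prime factor: 29 ≡ 1 (mod 4), exponent 1; 37 ≡ 1 (mod 4), exponent 1.
All primes ≡ 3 (mod 4) appear to even exponent (or don't appear), so by the two-squares theorem n IS expressible as a sum of two squares.
Step 3: Build a representation. Here n = 29 · 37 is a product of primes ≡ 1 (mod 4). Each prime p ≡ 1 (mod 4) is itself a sum of two squares; find a² by testing p − a² for a perfect square:
  29: 29 − 1² = 28, 29 − 2² = 25 = 5² ⇒ 29 = 2² + 5².
  37: 37 − 1² = 36 = 6² ⇒ 37 = 1² + 6².
  Combine using the Brahmagupta–Fibonacci identity (a² + b²)(c² + d²) = (ac − bd)² + (ad + bc)² = (ac + bd)² + (ad − bc)²:
  29 · 37 = 1073: from (2² + 5²)(1² + 6²), take (2·1 − 5·6, 2·6 + 5·1) = (2 − 30, 12 + 5) = (-28, 17); dropping signs (only squares matter) gives (28, 17); check 28² + 17² = 784 + 289 = 1073 ✓.
Step 4: Order so x ≤ y and verify: 17² + 28² = 289 + 784 = 1073 = n. ✓

n = 1073 = 17² + 28² (one valid representation with x ≤ y).


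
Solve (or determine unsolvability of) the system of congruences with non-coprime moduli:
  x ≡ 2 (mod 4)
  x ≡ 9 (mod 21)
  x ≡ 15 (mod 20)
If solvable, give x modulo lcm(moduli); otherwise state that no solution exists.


Moduli 4, 21, 20 are not pairwise coprime, so CRT works modulo lcm(m_i) when all pairwise compatibility conditions hold.
Pairwise compatibility: gcd(m_i, m_j) must divide a_i - a_j for every pair.
Merge one congruence at a time:
  Start: x ≡ 2 (mod 4).
  Combine with x ≡ 9 (mod 21): gcd(4, 21) = 1; 9 - 2 = 7, which IS divisible by 1, so compatible.
    Write x = 2 + 4·t and substitute into x ≡ 9 (mod 21): 4·t ≡ 9 − 2 = 7 (mod 21).
    The inverse of 4 mod 21 is 16 (since 4·16 = 64 = 3·21 + 1), so t ≡ 16·7 = 112 ≡ 7 (mod 21).
    Then x = 2 + 4·7 = 30, valid modulo lcm(4, 21) = 84: x ≡ 30 (mod 84).
  Combine with x ≡ 15 (mod 20): gcd(84, 20) = 4, and 15 - 30 = -15 is NOT divisible by 4.
    ⇒ system is inconsistent (no integer solution).

No solution (the system is inconsistent).
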